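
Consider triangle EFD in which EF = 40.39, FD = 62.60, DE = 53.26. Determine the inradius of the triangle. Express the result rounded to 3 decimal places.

r ≈ 13.655

Semiperimeter s = (62.6 + 53.26 + 40.39)/2 = 78.125.
Heron's formula: area = √(78.125·15.525·24.865·37.735) ≈ 1066.8.
Inradius = area/s = 1066.8/78.125 ≈ 13.655.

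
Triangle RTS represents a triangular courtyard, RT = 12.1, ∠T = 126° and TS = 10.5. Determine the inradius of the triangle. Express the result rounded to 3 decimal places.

By the law of cosines, SR² = RT² + TS² − 2·RT·TS·cos T = 406.02, so SR ≈ 20.15.
Area = ½·RT·TS·sin T ≈ 51.393.
Semiperimeter s = (10.5+20.15+12.1)/2 = 21.375.
Inradius = area/s = 51.393/21.375 ≈ 2.4044.

r ≈ 2.404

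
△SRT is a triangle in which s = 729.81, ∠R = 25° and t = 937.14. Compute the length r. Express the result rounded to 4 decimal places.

413.6959

By the law of cosines, r² = t² + s² − 2·t·s·cos R = 1.7114e+05, so r ≈ 413.7.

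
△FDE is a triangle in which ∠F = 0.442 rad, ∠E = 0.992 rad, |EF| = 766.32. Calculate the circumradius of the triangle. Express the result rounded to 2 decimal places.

The third angle is ∠D = π − ∠E − ∠F = 1.708 rad.
Law of sines: |DE| = |EF|·sin F/sin D ≈ 330.88.
Law of sines: |FD| = |EF|·sin E/sin D ≈ 647.55.
Circumradius = |EF|/(2 sin D) ≈ 386.77.

R ≈ 386.77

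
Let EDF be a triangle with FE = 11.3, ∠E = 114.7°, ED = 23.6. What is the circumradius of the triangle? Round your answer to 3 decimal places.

16.579

By the law of cosines, DF² = FE² + ED² − 2·FE·ED·cos E = 907.52, so DF ≈ 30.125.
Area = ½·FE·ED·sin E ≈ 121.14.
Circumradius = DF/(2 sin E) ≈ 16.579.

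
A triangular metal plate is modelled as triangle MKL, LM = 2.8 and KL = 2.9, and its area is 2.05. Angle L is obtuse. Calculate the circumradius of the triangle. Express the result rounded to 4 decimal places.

R ≈ 5.4479

From area = ½·KL·LM·sin L, we get sin L = 2·area/(KL·LM) ≈ 0.50493.
Taking the obtuse solution, ∠L ≈ 2.6123 rad.
Law of cosines then gives MK ≈ 5.5016.
Circumradius = MK/(2 sin L) ≈ 5.4479.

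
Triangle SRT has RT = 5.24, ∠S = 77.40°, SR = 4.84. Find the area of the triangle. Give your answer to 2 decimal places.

Law of sines: sin T = SR·sin S/RT ≈ 0.90142.
Since RT ≥ SR, only the acute value applies: ∠T ≈ 64.35°.
Then ∠R = 180° − ∠S − ∠T ≈ 38.25°.
Law of sines gives TS = RT·sin R/sin S ≈ 3.3245.
Area = ½·RT·SR·sin R ≈ 7.8514.

area ≈ 7.85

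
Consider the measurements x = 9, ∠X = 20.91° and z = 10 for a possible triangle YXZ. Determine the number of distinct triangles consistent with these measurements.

z·sin X = 10·sin(20.91°) ≈ 3.569.
Since z sin X < x < z (3.569 < 9 < 10), two triangles exist.

2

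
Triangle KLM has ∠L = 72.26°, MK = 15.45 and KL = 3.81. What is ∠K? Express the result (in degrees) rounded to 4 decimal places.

Law of sines: sin M = KL·sin L/MK ≈ 0.23488.
Since MK ≥ KL, only the acute value applies: ∠M ≈ 13.58°.
Then ∠K = 180° − ∠L − ∠M ≈ 94.16°.

94.1557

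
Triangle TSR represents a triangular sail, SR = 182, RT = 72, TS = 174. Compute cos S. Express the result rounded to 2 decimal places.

cos S ≈ 0.92

By the law of cosines, cos S = (TS² + SR² − RT²) / (2·TS·SR) ≈ 0.91916, so ∠S ≈ 23.20°.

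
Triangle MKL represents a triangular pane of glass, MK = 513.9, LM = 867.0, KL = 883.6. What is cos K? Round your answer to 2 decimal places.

0.32

By the law of cosines, cos K = (MK² + KL² − LM²) / (2·MK·KL) ≈ 0.32280, so ∠K ≈ 71.17°.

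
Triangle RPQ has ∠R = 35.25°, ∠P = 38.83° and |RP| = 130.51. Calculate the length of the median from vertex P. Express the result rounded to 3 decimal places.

m_P ≈ 98.862

The third angle is ∠Q = 180° − ∠R − ∠P = 105.92°.
Law of sines: |PQ| = |RP|·sin R/sin Q ≈ 78.327.
Law of sines: |QR| = |RP|·sin P/sin Q ≈ 85.095.
Median from P: ½√(2·|RP|² + 2·|PQ|² − |QR|²) ≈ 98.862.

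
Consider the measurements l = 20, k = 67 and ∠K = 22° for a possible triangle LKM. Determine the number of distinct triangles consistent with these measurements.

1

l·sin K = 20·sin(22°) ≈ 7.492.
Since k ≥ l, exactly one triangle exists.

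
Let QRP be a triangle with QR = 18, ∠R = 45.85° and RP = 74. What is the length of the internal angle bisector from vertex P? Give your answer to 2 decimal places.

By the law of cosines, PQ² = QR² + RP² − 2·QR·RP·cos R = 3944.4, so PQ ≈ 62.805.
Law of cosines again: cos P = (RP² + PQ² − QR²)/(2·RP·PQ) ≈ 0.97863, so ∠P ≈ 11.87°.
The bisector from P has length 2·RP·PQ·cos(∠P/2)/(RP+PQ) ≈ 67.58.

67.58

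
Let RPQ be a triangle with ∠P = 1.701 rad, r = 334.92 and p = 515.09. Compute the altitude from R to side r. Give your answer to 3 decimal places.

Law of sines: sin R = r·sin P/p ≈ 0.64471.
Since p ≥ r, only the acute value applies: ∠R ≈ 0.701 rad.
Then ∠Q = π − ∠P − ∠R ≈ 0.740 rad.
Law of sines gives q = p·sin Q/sin P ≈ 350.26.
Area = ½·p·r·sin Q ≈ 58159.
The altitude from R has length 2·area/r ≈ 347.3.

h_R ≈ 347.298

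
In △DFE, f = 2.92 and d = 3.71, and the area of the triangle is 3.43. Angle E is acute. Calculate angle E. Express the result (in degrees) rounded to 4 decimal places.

39.2895

From area = ½·d·f·sin E, we get sin E = 2·area/(d·f) ≈ 0.63324.
Taking the acute solution, ∠E ≈ 39.29°.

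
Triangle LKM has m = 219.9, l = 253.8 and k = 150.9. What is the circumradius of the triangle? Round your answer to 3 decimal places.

R ≈ 127.554

By the law of cosines, cos L = (k² + m² − l²) / (2·k·m) ≈ 0.10114, so ∠L ≈ 84.20°.
Circumradius = l/(2 sin L) ≈ 127.55.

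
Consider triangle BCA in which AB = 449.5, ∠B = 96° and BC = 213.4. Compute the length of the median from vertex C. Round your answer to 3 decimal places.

325.697

By the law of cosines, CA² = AB² + BC² − 2·AB·BC·cos B = 2.6764e+05, so CA ≈ 517.34.
Median from C: ½√(2·BC² + 2·CA² − AB²) ≈ 325.7.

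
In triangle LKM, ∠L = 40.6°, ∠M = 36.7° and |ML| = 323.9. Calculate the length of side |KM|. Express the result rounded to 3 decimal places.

The third angle is ∠K = 180° − ∠M − ∠L = 102.70°.
Law of sines: |KM| = |ML|·sin L/sin K ≈ 216.07.

216.072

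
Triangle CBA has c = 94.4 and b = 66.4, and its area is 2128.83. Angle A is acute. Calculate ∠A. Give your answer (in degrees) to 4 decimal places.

From area = ½·c·b·sin A, we get sin A = 2·area/(c·b) ≈ 0.67925.
Taking the acute solution, ∠A ≈ 42.79°.

∠A ≈ 42.7852°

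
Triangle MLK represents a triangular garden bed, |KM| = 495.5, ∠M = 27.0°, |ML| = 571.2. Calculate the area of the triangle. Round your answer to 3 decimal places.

area ≈ 64246.375

Area = ½·|KM|·|ML|·sin M ≈ 64246.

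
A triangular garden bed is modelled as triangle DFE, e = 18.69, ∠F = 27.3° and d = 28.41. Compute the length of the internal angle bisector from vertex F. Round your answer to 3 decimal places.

By the law of cosines, f² = e² + d² − 2·e·d·cos F = 212.76, so f ≈ 14.586.
The bisector from F has length 2·e·d·cos(∠F/2)/(e+d) ≈ 21.91.

21.910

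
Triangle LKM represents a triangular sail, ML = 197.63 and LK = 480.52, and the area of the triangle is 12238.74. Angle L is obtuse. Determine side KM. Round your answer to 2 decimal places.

673.40

From area = ½·ML·LK·sin L, we get sin L = 2·area/(ML·LK) ≈ 0.25775.
Taking the obtuse solution, ∠L ≈ 165.06°.
Law of cosines then gives KM ≈ 673.4.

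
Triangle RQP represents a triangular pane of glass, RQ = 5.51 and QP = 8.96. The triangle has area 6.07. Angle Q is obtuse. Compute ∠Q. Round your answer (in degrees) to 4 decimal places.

∠Q ≈ 165.7650°

From area = ½·RQ·QP·sin Q, we get sin Q = 2·area/(RQ·QP) ≈ 0.24590.
Taking the obtuse solution, ∠Q ≈ 165.76°.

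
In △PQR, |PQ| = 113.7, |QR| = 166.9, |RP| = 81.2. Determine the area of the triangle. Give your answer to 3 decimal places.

4119.225

Semiperimeter s = (166.9 + 81.2 + 113.7)/2 = 180.9.
Heron's formula: area = √(180.9·14·99.7·67.2) ≈ 4119.2.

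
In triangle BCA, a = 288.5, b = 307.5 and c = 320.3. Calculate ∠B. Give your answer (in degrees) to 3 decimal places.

∠B ≈ 60.407°

By the law of cosines, cos B = (c² + a² − b²) / (2·c·a) ≈ 0.49384, so ∠B ≈ 60.41°.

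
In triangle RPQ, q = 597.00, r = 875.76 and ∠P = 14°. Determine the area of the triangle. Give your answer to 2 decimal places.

area ≈ 63241.86

Area = ½·q·r·sin P ≈ 63242.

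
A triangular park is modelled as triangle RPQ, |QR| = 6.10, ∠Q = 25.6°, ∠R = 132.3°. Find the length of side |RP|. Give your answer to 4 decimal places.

7.0057

The third angle is ∠P = 180° − ∠Q − ∠R = 22.10°.
Law of sines: |RP| = |QR|·sin Q/sin P ≈ 7.0057.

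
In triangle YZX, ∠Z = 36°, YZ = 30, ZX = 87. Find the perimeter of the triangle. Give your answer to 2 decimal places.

perimeter ≈ 182.16

By the law of cosines, XY² = YZ² + ZX² − 2·YZ·ZX·cos Z = 4245.9, so XY ≈ 65.161.
Semiperimeter s = (87+65.161+30)/2 = 91.08.
Perimeter = 87 + 65.161 + 30 = 182.16.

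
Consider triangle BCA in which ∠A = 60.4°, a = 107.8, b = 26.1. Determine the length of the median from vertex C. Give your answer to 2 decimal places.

51.51

Law of sines: sin B = b·sin A/a ≈ 0.21052.
Since a ≥ b, only the acute value applies: ∠B ≈ 12.15°.
Then ∠C = 180° − ∠A − ∠B ≈ 107.45°.
Law of sines gives c = a·sin C/sin A ≈ 118.28.
Median from C: ½√(2·a² + 2·b² − c²) ≈ 51.514.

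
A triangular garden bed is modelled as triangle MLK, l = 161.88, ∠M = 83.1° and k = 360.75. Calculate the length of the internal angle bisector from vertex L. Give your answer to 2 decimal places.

359.92

By the law of cosines, m² = l² + k² − 2·l·k·cos M = 1.4231e+05, so m ≈ 377.25.
Law of cosines again: cos L = (k² + m² − l²)/(2·k·m) ≈ 0.90472, so ∠L ≈ 25.21°.
The bisector from L has length 2·k·m·cos(∠L/2)/(k+m) ≈ 359.92.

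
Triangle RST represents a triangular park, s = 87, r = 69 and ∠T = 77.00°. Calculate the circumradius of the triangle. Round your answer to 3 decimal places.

By the law of cosines, t² = r² + s² − 2·r·s·cos T = 9629.2, so t ≈ 98.129.
Area = ½·r·s·sin T ≈ 2924.6.
Circumradius = t/(2 sin T) ≈ 50.355.

50.355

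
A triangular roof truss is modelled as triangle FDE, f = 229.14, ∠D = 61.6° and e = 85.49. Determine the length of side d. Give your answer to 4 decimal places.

By the law of cosines, d² = e² + f² − 2·e·f·cos D = 41180, so d ≈ 202.93.

202.9273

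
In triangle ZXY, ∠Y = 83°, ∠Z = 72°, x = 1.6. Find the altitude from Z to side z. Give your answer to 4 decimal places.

1.5881

The third angle is ∠X = 180° − ∠Y − ∠Z = 25.00°.
Law of sines: z = x·sin Z/sin X ≈ 3.6006.
Law of sines: y = x·sin Y/sin X ≈ 3.7577.
Area = ½·x·z·sin Y ≈ 2.859.
The altitude from Z has length 2·area/z ≈ 1.5881.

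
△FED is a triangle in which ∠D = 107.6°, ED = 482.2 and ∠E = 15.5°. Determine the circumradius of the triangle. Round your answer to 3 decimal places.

The third angle is ∠F = 180° − ∠E − ∠D = 56.90°.
Law of sines: DF = ED·sin E/sin F ≈ 153.83.
Law of sines: FE = ED·sin D/sin F ≈ 548.67.
Circumradius = ED/(2 sin F) ≈ 287.81.

287.805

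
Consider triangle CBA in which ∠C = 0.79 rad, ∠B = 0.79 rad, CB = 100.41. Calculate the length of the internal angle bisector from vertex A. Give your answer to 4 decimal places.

t_A ≈ 50.6692

The third angle is ∠A = π − ∠C − ∠B = 1.562 rad.
Law of sines: BA = CB·sin C/sin A ≈ 71.33.
Law of sines: AC = CB·sin B/sin A ≈ 71.33.
The bisector from A has length 2·BA·AC·cos(∠A/2)/(BA+AC) ≈ 50.669.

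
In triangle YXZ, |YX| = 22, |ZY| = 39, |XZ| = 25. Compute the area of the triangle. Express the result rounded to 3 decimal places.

Semiperimeter s = (25 + 39 + 22)/2 = 43.
Heron's formula: area = √(43·18·4·21) ≈ 254.98.

area ≈ 254.982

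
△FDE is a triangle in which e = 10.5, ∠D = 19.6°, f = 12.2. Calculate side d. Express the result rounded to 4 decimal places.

By the law of cosines, d² = e² + f² − 2·e·f·cos D = 17.735, so d ≈ 4.2113.

4.2113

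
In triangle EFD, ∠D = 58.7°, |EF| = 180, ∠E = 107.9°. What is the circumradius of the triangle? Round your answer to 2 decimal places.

The third angle is ∠F = 180° − ∠D − ∠E = 13.40°.
Law of sines: |FD| = |EF|·sin E/sin D ≈ 200.46.
Law of sines: |DE| = |EF|·sin F/sin D ≈ 48.82.
Circumradius = |EF|/(2 sin D) ≈ 105.33.

R ≈ 105.33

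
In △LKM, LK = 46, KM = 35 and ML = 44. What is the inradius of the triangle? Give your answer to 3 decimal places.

11.589

Semiperimeter s = (35 + 44 + 46)/2 = 62.5.
Heron's formula: area = √(62.5·27.5·18.5·16.5) ≈ 724.33.
Inradius = area/s = 724.33/62.5 ≈ 11.589.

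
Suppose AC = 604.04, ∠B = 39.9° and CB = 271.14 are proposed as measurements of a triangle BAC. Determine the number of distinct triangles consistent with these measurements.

CB·sin B = 271.14·sin(39.9°) ≈ 173.9.
Since AC ≥ CB, exactly one triangle exists.

1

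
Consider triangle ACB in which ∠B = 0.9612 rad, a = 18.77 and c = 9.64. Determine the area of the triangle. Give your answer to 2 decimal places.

area ≈ 74.18

Area = ½·a·c·sin B ≈ 74.176.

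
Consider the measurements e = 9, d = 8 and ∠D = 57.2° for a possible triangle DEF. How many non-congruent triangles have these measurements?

e·sin D = 9·sin(57.2°) ≈ 7.565.
Since e sin D < d < e (7.565 < 8 < 9), two triangles exist.

2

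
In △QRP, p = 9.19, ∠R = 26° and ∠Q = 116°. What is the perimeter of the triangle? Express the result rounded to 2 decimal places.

The third angle is ∠P = 180° − ∠Q − ∠R = 38.00°.
Law of sines: q = p·sin Q/sin P ≈ 13.416.
Law of sines: r = p·sin R/sin P ≈ 6.5436.
Semiperimeter s = (13.416+6.5436+9.19)/2 = 14.575.
Perimeter = 13.416 + 6.5436 + 9.19 = 29.15.

29.15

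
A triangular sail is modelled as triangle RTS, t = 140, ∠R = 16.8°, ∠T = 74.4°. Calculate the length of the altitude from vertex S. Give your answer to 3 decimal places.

h_S ≈ 40.464

The third angle is ∠S = 180° − ∠R − ∠T = 88.80°.
Law of sines: r = t·sin R/sin T ≈ 42.012.
Law of sines: s = t·sin S/sin T ≈ 145.32.
Area = ½·t·r·sin S ≈ 2940.2.
The altitude from S has length 2·area/s ≈ 40.464.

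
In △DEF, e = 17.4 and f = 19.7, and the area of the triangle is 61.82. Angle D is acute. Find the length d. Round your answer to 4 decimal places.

7.1722

From area = ½·e·f·sin D, we get sin D = 2·area/(e·f) ≈ 0.36070.
Taking the acute solution, ∠D ≈ 21.14°.
Law of cosines then gives d ≈ 7.1722.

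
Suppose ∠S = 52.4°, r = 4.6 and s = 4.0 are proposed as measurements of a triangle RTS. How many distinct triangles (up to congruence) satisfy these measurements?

2

r·sin S = 4.6·sin(52.4°) ≈ 3.645.
Since r sin S < s < r (3.645 < 4.0 < 4.6), two triangles exist.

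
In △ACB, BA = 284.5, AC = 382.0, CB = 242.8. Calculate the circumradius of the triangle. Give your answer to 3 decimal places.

191.182

By the law of cosines, cos A = (BA² + AC² − CB²) / (2·BA·AC) ≈ 0.77252, so ∠A ≈ 39.42°.
Circumradius = CB/(2 sin A) ≈ 191.18.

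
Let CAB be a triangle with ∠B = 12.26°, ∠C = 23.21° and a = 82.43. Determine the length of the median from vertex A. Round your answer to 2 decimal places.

m_A ≈ 17.98

The third angle is ∠A = 180° − ∠B − ∠C = 144.53°.
Law of sines: c = a·sin C/sin A ≈ 55.983.
Law of sines: b = a·sin B/sin A ≈ 30.165.
Median from A: ½√(2·b² + 2·c² − a²) ≈ 17.982.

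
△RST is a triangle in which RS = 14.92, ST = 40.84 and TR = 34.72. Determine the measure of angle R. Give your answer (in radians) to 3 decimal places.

1.804

By the law of cosines, cos R = (TR² + RS² − ST²) / (2·TR·RS) ≈ -0.23148, so ∠R ≈ 1.8044 rad.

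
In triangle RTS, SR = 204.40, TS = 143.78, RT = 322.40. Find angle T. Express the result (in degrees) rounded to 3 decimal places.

By the law of cosines, cos T = (RT² + TS² − SR²) / (2·RT·TS) ≈ 0.89349, so ∠T ≈ 26.68°.

26.685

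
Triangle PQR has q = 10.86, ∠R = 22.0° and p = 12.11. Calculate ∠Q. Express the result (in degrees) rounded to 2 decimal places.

63.36

By the law of cosines, r² = p² + q² − 2·p·q·cos R = 20.715, so r ≈ 4.5514.
Law of cosines again: cos Q = (r² + p² − q²)/(2·r·p) ≈ 0.44839, so ∠Q ≈ 63.36°.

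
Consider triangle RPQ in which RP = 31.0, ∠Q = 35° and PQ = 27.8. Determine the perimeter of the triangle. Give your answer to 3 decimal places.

108.157

Law of sines: sin R = PQ·sin Q/RP ≈ 0.51437.
Since RP ≥ PQ, only the acute value applies: ∠R ≈ 30.96°.
Then ∠P = 180° − ∠Q − ∠R ≈ 114.04°.
Law of sines gives QR = RP·sin P/sin Q ≈ 49.357.
Semiperimeter s = (27.8+49.357+31)/2 = 54.079.
Perimeter = 27.8 + 49.357 + 31 = 108.16.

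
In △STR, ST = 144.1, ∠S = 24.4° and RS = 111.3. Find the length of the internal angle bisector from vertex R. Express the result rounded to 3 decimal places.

By the law of cosines, TR² = RS² + ST² − 2·RS·ST·cos S = 3940.8, so TR ≈ 62.776.
Law of cosines again: cos R = (TR² + RS² − ST²)/(2·TR·RS) ≈ -0.31747, so ∠R ≈ 108.51°.
The bisector from R has length 2·TR·RS·cos(∠R/2)/(TR+RS) ≈ 46.895.

t_R ≈ 46.895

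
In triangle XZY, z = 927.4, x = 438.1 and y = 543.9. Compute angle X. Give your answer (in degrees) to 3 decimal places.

By the law of cosines, cos X = (z² + y² − x²) / (2·z·y) ≈ 0.95553, so ∠X ≈ 17.15°.

17.151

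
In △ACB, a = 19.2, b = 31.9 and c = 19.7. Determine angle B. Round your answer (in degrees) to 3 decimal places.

By the law of cosines, cos B = (a² + c² − b²) / (2·a·c) ≈ -0.34486, so ∠B ≈ 110.17°.

∠B ≈ 110.173°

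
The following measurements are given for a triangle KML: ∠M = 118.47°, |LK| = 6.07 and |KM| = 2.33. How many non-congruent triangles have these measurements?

|KM|·sin M = 2.33·sin(118.47°) ≈ 2.048.
Since ∠M is not acute, a triangle exists only if |LK| > |KM|; here |LK| > |KM|, so there is exactly one triangle.

1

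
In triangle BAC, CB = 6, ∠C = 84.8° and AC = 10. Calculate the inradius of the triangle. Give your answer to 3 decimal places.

r ≈ 2.198

By the law of cosines, BA² = AC² + CB² − 2·AC·CB·cos C = 125.12, so BA ≈ 11.186.
Area = ½·AC·CB·sin C ≈ 29.877.
Semiperimeter s = (10+6+11.186)/2 = 13.593.
Inradius = area/s = 29.877/13.593 ≈ 2.1979.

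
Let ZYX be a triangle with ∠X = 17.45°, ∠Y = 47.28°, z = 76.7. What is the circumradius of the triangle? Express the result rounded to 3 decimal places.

R ≈ 42.408

The third angle is ∠Z = 180° − ∠Y − ∠X = 115.27°.
Law of sines: y = z·sin Y/sin Z ≈ 62.313.
Law of sines: x = z·sin X/sin Z ≈ 25.434.
Circumradius = z/(2 sin Z) ≈ 42.408.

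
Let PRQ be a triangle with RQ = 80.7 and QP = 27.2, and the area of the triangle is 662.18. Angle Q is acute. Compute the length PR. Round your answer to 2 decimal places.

61.25

From area = ½·RQ·QP·sin Q, we get sin Q = 2·area/(RQ·QP) ≈ 0.60334.
Taking the acute solution, ∠Q ≈ 0.648 rad.
Law of cosines then gives PR ≈ 61.248.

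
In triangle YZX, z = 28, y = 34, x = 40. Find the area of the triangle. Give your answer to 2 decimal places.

area ≈ 468.35

Semiperimeter s = (34 + 28 + 40)/2 = 51.
Heron's formula: area = √(51·17·23·11) ≈ 468.35.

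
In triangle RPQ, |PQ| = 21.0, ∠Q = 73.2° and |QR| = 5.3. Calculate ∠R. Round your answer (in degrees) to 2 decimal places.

92.19

By the law of cosines, |RP|² = |PQ|² + |QR|² − 2·|PQ|·|QR|·cos Q = 404.75, so |RP| ≈ 20.118.
Law of cosines again: cos R = (|QR|² + |RP|² − |PQ|²)/(2·|QR|·|RP|) ≈ -0.03826, so ∠R ≈ 92.19°.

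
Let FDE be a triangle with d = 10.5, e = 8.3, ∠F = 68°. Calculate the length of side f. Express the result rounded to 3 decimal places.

By the law of cosines, f² = d² + e² − 2·d·e·cos F = 113.85, so f ≈ 10.67.

10.670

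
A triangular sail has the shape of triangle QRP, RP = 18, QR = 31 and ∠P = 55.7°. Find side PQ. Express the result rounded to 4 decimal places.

Law of sines: sin Q = RP·sin P/QR ≈ 0.47967.
Since QR ≥ RP, only the acute value applies: ∠Q ≈ 28.66°.
Then ∠R = 180° − ∠P − ∠Q ≈ 95.64°.
Law of sines gives PQ = QR·sin R/sin P ≈ 37.344.

37.3444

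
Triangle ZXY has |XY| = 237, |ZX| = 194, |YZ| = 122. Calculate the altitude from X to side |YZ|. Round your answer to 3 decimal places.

Semiperimeter s = (237 + 122 + 194)/2 = 276.5.
Heron's formula: area = √(276.5·39.5·154.5·82.5) ≈ 11799.
The altitude from X has length 2·area/|YZ| ≈ 193.42.

193.423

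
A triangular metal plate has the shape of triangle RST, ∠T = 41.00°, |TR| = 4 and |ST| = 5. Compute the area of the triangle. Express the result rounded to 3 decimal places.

Area = ½·|ST|·|TR|·sin T ≈ 6.5606.

area ≈ 6.561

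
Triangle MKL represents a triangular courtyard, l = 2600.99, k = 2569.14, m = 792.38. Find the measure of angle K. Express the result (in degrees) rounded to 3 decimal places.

By the law of cosines, cos K = (l² + m² − k²) / (2·l·m) ≈ 0.19227, so ∠K ≈ 78.91°.

∠K ≈ 78.915°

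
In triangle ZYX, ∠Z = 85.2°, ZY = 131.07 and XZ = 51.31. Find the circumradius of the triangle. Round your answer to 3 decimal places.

By the law of cosines, YX² = XZ² + ZY² − 2·XZ·ZY·cos Z = 18687, so YX ≈ 136.7.
Area = ½·XZ·ZY·sin Z ≈ 3350.8.
Circumradius = YX/(2 sin Z) ≈ 68.59.

R ≈ 68.590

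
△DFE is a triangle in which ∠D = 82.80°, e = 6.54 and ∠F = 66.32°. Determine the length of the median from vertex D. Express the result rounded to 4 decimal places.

The third angle is ∠E = 180° − ∠D − ∠F = 30.88°.
Law of sines: d = e·sin D/sin E ≈ 12.642.
Law of sines: f = e·sin F/sin E ≈ 11.67.
Median from D: ½√(2·f² + 2·e² − d²) ≈ 7.0371.

m_D ≈ 7.0371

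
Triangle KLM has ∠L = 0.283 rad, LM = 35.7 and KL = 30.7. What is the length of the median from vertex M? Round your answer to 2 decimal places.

By the law of cosines, MK² = KL² + LM² − 2·KL·LM·cos L = 112.19, so MK ≈ 10.592.
Median from M: ½√(2·LM² + 2·MK² − KL²) ≈ 21.394.

21.39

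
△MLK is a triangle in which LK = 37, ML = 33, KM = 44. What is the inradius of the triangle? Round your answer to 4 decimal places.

r ≈ 10.4630

Semiperimeter s = (37 + 44 + 33)/2 = 57.
Heron's formula: area = √(57·20·13·24) ≈ 596.39.
Inradius = area/s = 596.39/57 ≈ 10.463.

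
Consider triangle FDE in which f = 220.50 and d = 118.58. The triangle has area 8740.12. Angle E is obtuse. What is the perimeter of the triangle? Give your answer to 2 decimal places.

perimeter ≈ 657.78

From area = ½·f·d·sin E, we get sin E = 2·area/(f·d) ≈ 0.66854.
Taking the obtuse solution, ∠E ≈ 2.4093 rad.
Law of cosines then gives e ≈ 318.7.
Perimeter = 220.5 + 118.58 + 318.7 = 657.78.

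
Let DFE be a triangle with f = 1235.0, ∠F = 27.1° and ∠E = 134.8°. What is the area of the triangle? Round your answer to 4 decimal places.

The third angle is ∠D = 180° − ∠F − ∠E = 18.10°.
Law of sines: d = f·sin D/sin F ≈ 842.26.
Law of sines: e = f·sin E/sin F ≈ 1923.7.
Area = ½·f·d·sin E ≈ 3.6904e+05.

area ≈ 369042.7906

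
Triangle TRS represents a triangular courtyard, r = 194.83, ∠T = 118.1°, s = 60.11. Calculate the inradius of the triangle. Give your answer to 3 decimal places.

By the law of cosines, t² = r² + s² − 2·r·s·cos T = 52604, so t ≈ 229.36.
Area = ½·r·s·sin T ≈ 5165.4.
Semiperimeter p = (229.36+194.83+60.11)/2 = 242.15.
Inradius = area/p = 5165.4/242.15 ≈ 21.332.

21.332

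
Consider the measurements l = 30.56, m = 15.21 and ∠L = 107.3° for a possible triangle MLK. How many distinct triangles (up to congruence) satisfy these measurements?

m·sin L = 15.21·sin(107.3°) ≈ 14.52.
Since ∠L is not acute, a triangle exists only if l > m; here l > m, so there is exactly one triangle.

1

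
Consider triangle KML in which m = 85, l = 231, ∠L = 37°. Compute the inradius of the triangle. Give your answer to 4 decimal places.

24.6177

Law of sines: sin M = m·sin L/l ≈ 0.22145.
Since l ≥ m, only the acute value applies: ∠M ≈ 12.79°.
Then ∠K = 180° − ∠L − ∠M ≈ 130.21°.
Law of sines gives k = l·sin K/sin L ≈ 293.15.
Area = ½·l·m·sin K ≈ 7497.9.
Semiperimeter s = (293.15+85+231)/2 = 304.57.
Inradius = area/s = 7497.9/304.57 ≈ 24.618.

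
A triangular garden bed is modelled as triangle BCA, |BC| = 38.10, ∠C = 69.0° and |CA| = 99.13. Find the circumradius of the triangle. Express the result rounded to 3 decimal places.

49.584

By the law of cosines, |AB|² = |BC|² + |CA|² − 2·|BC|·|CA|·cos C = 8571.4, so |AB| ≈ 92.582.
Area = ½·|BC|·|CA|·sin C ≈ 1763.
Circumradius = |AB|/(2 sin C) ≈ 49.584.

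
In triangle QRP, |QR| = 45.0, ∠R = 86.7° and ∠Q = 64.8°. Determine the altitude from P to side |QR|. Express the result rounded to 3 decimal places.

85.191

The third angle is ∠P = 180° − ∠Q − ∠R = 28.50°.
Law of sines: |RP| = |QR|·sin Q/sin P ≈ 85.333.
Law of sines: |PQ| = |QR|·sin R/sin P ≈ 94.152.
Area = ½·|QR|·|RP|·sin R ≈ 1916.8.
The altitude from P has length 2·area/|QR| ≈ 85.191.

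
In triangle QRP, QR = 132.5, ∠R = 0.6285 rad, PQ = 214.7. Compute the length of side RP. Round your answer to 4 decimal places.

307.2494

Law of sines: sin P = QR·sin R/PQ ≈ 0.36284.
Since PQ ≥ QR, only the acute value applies: ∠P ≈ 0.3713 rad.
Then ∠Q = π − ∠R − ∠P ≈ 2.1418 rad.
Law of sines gives RP = PQ·sin Q/sin R ≈ 307.25.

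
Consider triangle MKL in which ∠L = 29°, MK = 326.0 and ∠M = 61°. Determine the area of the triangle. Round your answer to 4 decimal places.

The third angle is ∠K = 180° − ∠L − ∠M = 90.00°.
Law of sines: KL = MK·sin M/sin L ≈ 588.12.
Law of sines: LM = MK·sin K/sin L ≈ 672.43.
Area = ½·MK·KL·sin K ≈ 95863.

95863.4896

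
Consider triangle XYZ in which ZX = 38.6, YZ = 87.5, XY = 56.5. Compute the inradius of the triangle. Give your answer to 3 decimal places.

r ≈ 8.737

Semiperimeter s = (87.5 + 38.6 + 56.5)/2 = 91.3.
Heron's formula: area = √(91.3·3.8·52.7·34.8) ≈ 797.67.
Inradius = area/s = 797.67/91.3 ≈ 8.7368.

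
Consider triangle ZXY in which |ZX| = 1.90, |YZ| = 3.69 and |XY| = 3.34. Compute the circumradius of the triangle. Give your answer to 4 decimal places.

By the law of cosines, cos Z = (|YZ|² + |ZX|² − |XY|²) / (2·|YZ|·|ZX|) ≈ 0.43293, so ∠Z ≈ 64.35°.
Circumradius = |XY|/(2 sin Z) ≈ 1.8526.

R ≈ 1.8526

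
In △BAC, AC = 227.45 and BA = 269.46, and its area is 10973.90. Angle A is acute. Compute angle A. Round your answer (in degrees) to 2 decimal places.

20.98

From area = ½·BA·AC·sin A, we get sin A = 2·area/(BA·AC) ≈ 0.35811.
Taking the acute solution, ∠A ≈ 20.98°.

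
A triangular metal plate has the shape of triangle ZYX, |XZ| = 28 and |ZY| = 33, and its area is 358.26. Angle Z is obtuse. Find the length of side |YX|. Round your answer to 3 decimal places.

From area = ½·|XZ|·|ZY|·sin Z, we get sin Z = 2·area/(|XZ|·|ZY|) ≈ 0.77545.
Taking the obtuse solution, ∠Z ≈ 2.254 rad.
Law of cosines then gives |YX| ≈ 55.135.

55.135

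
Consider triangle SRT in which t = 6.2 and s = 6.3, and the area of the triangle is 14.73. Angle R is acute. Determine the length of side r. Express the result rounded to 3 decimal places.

5.180

From area = ½·t·s·sin R, we get sin R = 2·area/(t·s) ≈ 0.75422.
Taking the acute solution, ∠R ≈ 48.96°.
Law of cosines then gives r ≈ 5.1803.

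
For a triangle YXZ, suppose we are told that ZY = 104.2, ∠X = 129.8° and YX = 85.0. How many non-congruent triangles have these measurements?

1

YX·sin X = 85.0·sin(129.8°) ≈ 65.3.
Since ∠X is not acute, a triangle exists only if ZY > YX; here ZY > YX, so there is exactly one triangle.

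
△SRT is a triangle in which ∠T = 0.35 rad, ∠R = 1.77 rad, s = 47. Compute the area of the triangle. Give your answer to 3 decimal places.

435.248

The third angle is ∠S = π − ∠R − ∠T = 1.022 rad.
Law of sines: r = s·sin R/sin S ≈ 54.014.
Law of sines: t = s·sin T/sin S ≈ 18.895.
Area = ½·s·r·sin T ≈ 435.25.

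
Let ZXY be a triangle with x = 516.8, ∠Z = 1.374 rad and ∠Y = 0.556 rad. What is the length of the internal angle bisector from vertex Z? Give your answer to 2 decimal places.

The third angle is ∠X = π − ∠Y − ∠Z = 1.212 rad.
Law of sines: z = x·sin Z/sin X ≈ 541.38.
Law of sines: y = x·sin Y/sin X ≈ 291.36.
The bisector from Z has length 2·x·y·cos(∠Z/2)/(x+y) ≈ 288.1.

t_Z ≈ 288.10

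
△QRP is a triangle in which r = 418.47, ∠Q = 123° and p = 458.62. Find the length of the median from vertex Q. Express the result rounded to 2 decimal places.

By the law of cosines, q² = r² + p² − 2·r·p·cos Q = 5.945e+05, so q ≈ 771.04.
Median from Q: ½√(2·r² + 2·p² − q²) ≈ 210.

210.00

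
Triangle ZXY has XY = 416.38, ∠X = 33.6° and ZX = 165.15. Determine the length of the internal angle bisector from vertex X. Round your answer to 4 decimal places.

t_X ≈ 226.4035

By the law of cosines, YZ² = ZX² + XY² − 2·ZX·XY·cos X = 86095, so YZ ≈ 293.42.
The bisector from X has length 2·ZX·XY·cos(∠X/2)/(ZX+XY) ≈ 226.4.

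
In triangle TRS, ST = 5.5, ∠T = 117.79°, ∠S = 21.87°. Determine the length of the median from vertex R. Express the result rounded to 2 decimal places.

5.07

The third angle is ∠R = 180° − ∠S − ∠T = 40.34°.
Law of sines: RS = ST·sin T/sin R ≈ 7.5166.
Law of sines: TR = ST·sin S/sin R ≈ 3.165.
Median from R: ½√(2·TR² + 2·RS² − ST²) ≈ 5.0691.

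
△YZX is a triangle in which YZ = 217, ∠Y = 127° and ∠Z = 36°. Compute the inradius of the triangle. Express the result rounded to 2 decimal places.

The third angle is ∠X = 180° − ∠Y − ∠Z = 17.00°.
Law of sines: ZX = YZ·sin Y/sin X ≈ 592.75.
Law of sines: XY = YZ·sin Z/sin X ≈ 436.26.
Area = ½·YZ·ZX·sin Z ≈ 37803.
Semiperimeter s = (592.75+436.26+217)/2 = 623.
Inradius = area/s = 37803/623 ≈ 60.678.

r ≈ 60.68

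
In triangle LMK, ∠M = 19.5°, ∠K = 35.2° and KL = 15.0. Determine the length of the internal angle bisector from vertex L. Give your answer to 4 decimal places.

The third angle is ∠L = 180° − ∠M − ∠K = 125.30°.
Law of sines: MK = KL·sin L/sin M ≈ 36.674.
Law of sines: LM = KL·sin K/sin M ≈ 25.903.
The bisector from L has length 2·KL·LM·cos(∠L/2)/(KL+LM) ≈ 8.7283.

8.7283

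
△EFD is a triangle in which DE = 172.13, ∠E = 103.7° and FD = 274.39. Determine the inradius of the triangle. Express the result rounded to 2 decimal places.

r ≈ 47.43

Law of sines: sin F = DE·sin E/FD ≈ 0.60947.
Since FD ≥ DE, only the acute value applies: ∠F ≈ 37.55°.
Then ∠D = 180° − ∠E − ∠F ≈ 38.75°.
Law of sines gives EF = FD·sin D/sin E ≈ 176.77.
Area = ½·FD·DE·sin D ≈ 14781.
Semiperimeter s = (274.39+172.13+176.77)/2 = 311.65.
Inradius = area/s = 14781/311.65 ≈ 47.429.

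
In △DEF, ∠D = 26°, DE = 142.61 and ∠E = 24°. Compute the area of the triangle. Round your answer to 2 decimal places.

2366.85

The third angle is ∠F = 180° − ∠D − ∠E = 130.00°.
Law of sines: EF = DE·sin D/sin F ≈ 81.609.
Law of sines: FD = DE·sin E/sin F ≈ 75.72.
Area = ½·DE·EF·sin E ≈ 2366.9.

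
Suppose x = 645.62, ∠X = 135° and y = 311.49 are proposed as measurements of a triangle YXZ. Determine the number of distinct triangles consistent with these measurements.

1

y·sin X = 311.49·sin(135°) ≈ 220.3.
Since ∠X is not acute, a triangle exists only if x > y; here x > y, so there is exactly one triangle.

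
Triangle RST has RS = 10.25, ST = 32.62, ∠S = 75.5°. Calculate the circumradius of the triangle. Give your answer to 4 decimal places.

By the law of cosines, TR² = RS² + ST² − 2·RS·ST·cos S = 1001.7, so TR ≈ 31.65.
Area = ½·RS·ST·sin S ≈ 161.85.
Circumradius = TR/(2 sin S) ≈ 16.345.

16.3454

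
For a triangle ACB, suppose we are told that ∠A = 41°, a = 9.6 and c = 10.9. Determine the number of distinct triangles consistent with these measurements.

c·sin A = 10.9·sin(41°) ≈ 7.151.
Since c sin A < a < c (7.151 < 9.6 < 10.9), two triangles exist.

2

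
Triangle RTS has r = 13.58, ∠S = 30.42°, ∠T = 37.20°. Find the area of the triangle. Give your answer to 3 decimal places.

The third angle is ∠R = 180° − ∠T − ∠S = 112.38°.
Law of sines: t = r·sin T/sin R ≈ 8.8793.
Law of sines: s = r·sin S/sin R ≈ 7.4361.
Area = ½·r·t·sin S ≈ 30.527.

30.527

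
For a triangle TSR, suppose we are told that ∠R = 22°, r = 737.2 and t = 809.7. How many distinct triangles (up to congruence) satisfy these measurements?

t·sin R = 809.7·sin(22°) ≈ 303.3.
Since t sin R < r < t (303.3 < 737.2 < 809.7), two triangles exist.

2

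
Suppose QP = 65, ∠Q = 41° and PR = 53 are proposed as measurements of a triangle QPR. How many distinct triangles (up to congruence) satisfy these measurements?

2

QP·sin Q = 65·sin(41°) ≈ 42.64.
Since QP sin Q < PR < QP (42.64 < 53 < 65), two triangles exist.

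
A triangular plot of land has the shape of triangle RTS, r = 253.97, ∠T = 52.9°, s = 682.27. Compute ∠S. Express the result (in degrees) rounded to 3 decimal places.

By the law of cosines, t² = s² + r² − 2·s·r·cos T = 3.2095e+05, so t ≈ 566.52.
Law of cosines again: cos S = (r² + t² − s²)/(2·r·t) ≈ -0.27815, so ∠S ≈ 106.15°.

∠S ≈ 106.150°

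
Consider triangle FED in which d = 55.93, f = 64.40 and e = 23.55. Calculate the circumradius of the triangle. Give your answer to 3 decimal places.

By the law of cosines, cos F = (e² + d² − f²) / (2·e·d) ≈ -0.17636, so ∠F ≈ 100.16°.
Circumradius = f/(2 sin F) ≈ 32.713.

R ≈ 32.713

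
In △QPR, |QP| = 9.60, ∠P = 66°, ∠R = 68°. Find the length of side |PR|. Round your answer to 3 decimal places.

The third angle is ∠Q = 180° − ∠P − ∠R = 46.00°.
Law of sines: |PR| = |QP|·sin Q/sin R ≈ 7.448.

7.448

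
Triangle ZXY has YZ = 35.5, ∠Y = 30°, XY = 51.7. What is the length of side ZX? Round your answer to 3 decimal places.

By the law of cosines, ZX² = XY² + YZ² − 2·XY·YZ·cos Y = 754.22, so ZX ≈ 27.463.

27.463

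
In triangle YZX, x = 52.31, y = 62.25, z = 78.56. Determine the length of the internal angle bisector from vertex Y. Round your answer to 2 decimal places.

By the law of cosines, cos Y = (z² + x² − y²) / (2·z·x) ≈ 0.61236, so ∠Y ≈ 52.24°.
The bisector from Y has length 2·z·x·cos(∠Y/2)/(z+x) ≈ 56.389.

56.39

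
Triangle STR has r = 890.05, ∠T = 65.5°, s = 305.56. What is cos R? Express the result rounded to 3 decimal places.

cos R ≈ -0.078

By the law of cosines, t² = r² + s² − 2·r·s·cos T = 6.5999e+05, so t ≈ 812.4.
Law of cosines again: cos R = (s² + t² − r²)/(2·s·t) ≈ -0.07821, so ∠R ≈ 94.49°.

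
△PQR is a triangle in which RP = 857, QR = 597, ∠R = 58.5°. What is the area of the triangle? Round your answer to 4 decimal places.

218117.7173

Area = ½·QR·RP·sin R ≈ 2.1812e+05.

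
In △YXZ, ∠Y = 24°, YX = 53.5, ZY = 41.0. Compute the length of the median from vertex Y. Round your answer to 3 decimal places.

m_Y ≈ 46.236

By the law of cosines, XZ² = ZY² + YX² − 2·ZY·YX·cos Y = 535.53, so XZ ≈ 23.141.
Median from Y: ½√(2·ZY² + 2·YX² − XZ²) ≈ 46.236.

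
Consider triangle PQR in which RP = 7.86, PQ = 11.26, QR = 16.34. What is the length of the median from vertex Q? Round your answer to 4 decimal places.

m_Q ≈ 13.4702

Median from Q: ½√(2·PQ² + 2·QR² − RP²) ≈ 13.47.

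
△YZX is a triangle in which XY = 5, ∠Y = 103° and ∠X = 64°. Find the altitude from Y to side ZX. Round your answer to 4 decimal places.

The third angle is ∠Z = 180° − ∠X − ∠Y = 13.00°.
Law of sines: ZX = XY·sin Y/sin Z ≈ 21.657.
Law of sines: YZ = XY·sin X/sin Z ≈ 19.978.
Area = ½·XY·ZX·sin X ≈ 48.664.
The altitude from Y has length 2·area/ZX ≈ 4.494.

4.4940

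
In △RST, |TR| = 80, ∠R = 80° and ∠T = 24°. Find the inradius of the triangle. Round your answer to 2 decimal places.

The third angle is ∠S = 180° − ∠T − ∠R = 76.00°.
Law of sines: |ST| = |TR|·sin R/sin S ≈ 81.197.
Law of sines: |RS| = |TR|·sin T/sin S ≈ 33.535.
Area = ½·|TR|·|ST|·sin T ≈ 1321.
Semiperimeter s = (81.197+80+33.535)/2 = 97.366.
Inradius = area/s = 1321/97.366 ≈ 13.568.

13.57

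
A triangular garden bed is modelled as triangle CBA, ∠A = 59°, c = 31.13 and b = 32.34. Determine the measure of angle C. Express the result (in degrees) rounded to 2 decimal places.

By the law of cosines, a² = c² + b² − 2·c·b·cos A = 977.93, so a ≈ 31.272.
Law of cosines again: cos C = (b² + a² − c²)/(2·b·a) ≈ 0.52145, so ∠C ≈ 58.57°.

∠C ≈ 58.57°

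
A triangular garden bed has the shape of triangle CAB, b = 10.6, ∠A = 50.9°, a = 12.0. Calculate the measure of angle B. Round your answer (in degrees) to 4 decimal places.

Law of sines: sin B = b·sin A/a ≈ 0.68551.
Since a ≥ b, only the acute value applies: ∠B ≈ 43.28°.
Then ∠C = 180° − ∠A − ∠B ≈ 85.82°.

∠B ≈ 43.2755°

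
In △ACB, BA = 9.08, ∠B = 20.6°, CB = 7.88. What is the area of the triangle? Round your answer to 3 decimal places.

area ≈ 12.587

Area = ½·CB·BA·sin B ≈ 12.587.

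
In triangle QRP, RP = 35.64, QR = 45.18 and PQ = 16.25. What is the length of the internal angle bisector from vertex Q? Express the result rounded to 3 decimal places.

By the law of cosines, cos Q = (PQ² + QR² − RP²) / (2·PQ·QR) ≈ 0.70493, so ∠Q ≈ 0.7885 rad.
The bisector from Q has length 2·PQ·QR·cos(∠Q/2)/(PQ+QR) ≈ 22.069.

t_Q ≈ 22.069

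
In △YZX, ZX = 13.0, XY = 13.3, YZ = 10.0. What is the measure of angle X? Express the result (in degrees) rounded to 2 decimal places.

∠X ≈ 44.68°

By the law of cosines, cos X = (ZX² + XY² − YZ²) / (2·ZX·XY) ≈ 0.71108, so ∠X ≈ 44.68°.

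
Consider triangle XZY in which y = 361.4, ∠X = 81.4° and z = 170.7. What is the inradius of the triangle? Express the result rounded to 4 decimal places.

By the law of cosines, x² = z² + y² − 2·z·y·cos X = 1.413e+05, so x ≈ 375.9.
Area = ½·z·y·sin X ≈ 30499.
Semiperimeter s = (375.9+170.7+361.4)/2 = 454.
Inradius = area/s = 30499/454 ≈ 67.178.

67.1779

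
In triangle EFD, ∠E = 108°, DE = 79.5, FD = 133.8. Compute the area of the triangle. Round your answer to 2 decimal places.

3244.46

Law of sines: sin F = DE·sin E/FD ≈ 0.56509.
Since FD ≥ DE, only the acute value applies: ∠F ≈ 34.41°.
Then ∠D = 180° − ∠E − ∠F ≈ 37.59°.
Law of sines gives EF = FD·sin D/sin E ≈ 85.822.
Area = ½·FD·DE·sin D ≈ 3244.5.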